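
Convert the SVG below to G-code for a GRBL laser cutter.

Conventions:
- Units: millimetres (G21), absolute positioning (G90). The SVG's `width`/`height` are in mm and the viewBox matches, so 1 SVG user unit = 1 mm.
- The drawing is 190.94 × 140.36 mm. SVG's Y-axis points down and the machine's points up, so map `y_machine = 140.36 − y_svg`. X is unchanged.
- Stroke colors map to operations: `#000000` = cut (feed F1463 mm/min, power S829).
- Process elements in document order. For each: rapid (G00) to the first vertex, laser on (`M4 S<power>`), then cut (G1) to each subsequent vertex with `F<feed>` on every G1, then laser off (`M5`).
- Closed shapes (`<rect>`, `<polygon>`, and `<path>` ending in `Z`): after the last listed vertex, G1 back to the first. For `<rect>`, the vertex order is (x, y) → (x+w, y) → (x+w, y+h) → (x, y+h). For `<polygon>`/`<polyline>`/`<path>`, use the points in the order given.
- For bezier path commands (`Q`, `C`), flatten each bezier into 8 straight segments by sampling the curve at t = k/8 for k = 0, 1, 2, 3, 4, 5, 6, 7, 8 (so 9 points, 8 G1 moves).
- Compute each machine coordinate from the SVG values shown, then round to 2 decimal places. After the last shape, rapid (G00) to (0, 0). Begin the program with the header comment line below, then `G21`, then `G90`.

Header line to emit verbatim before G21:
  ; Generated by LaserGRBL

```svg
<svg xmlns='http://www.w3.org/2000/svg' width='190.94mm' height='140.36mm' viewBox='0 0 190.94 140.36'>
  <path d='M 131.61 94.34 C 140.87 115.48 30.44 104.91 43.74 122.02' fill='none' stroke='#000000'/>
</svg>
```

1 u = 1 mm; y_m = 140.36 − y.

[1] `<path>` cubic bezier, #000000→cut S829 F1463: (131.61,46.02) → (129.95,39.46) → (119.92,35.18) → (104.37,32.48) → (86.16,30.67) → (68.14,29.04) → (53.16,26.91) → (44.08,23.57) → (43.74,18.34)

; Generated by LaserGRBL
G21
G90
G00 X131.61 Y46.02
M4 S829
G1 X129.95 Y39.46 F1463
G1 X119.92 Y35.18 F1463
G1 X104.37 Y32.48 F1463
G1 X86.16 Y30.67 F1463
G1 X68.14 Y29.04 F1463
G1 X53.16 Y26.91 F1463
G1 X44.08 Y23.57 F1463
G1 X43.74 Y18.34 F1463
M5
G00 X0.00 Y0.00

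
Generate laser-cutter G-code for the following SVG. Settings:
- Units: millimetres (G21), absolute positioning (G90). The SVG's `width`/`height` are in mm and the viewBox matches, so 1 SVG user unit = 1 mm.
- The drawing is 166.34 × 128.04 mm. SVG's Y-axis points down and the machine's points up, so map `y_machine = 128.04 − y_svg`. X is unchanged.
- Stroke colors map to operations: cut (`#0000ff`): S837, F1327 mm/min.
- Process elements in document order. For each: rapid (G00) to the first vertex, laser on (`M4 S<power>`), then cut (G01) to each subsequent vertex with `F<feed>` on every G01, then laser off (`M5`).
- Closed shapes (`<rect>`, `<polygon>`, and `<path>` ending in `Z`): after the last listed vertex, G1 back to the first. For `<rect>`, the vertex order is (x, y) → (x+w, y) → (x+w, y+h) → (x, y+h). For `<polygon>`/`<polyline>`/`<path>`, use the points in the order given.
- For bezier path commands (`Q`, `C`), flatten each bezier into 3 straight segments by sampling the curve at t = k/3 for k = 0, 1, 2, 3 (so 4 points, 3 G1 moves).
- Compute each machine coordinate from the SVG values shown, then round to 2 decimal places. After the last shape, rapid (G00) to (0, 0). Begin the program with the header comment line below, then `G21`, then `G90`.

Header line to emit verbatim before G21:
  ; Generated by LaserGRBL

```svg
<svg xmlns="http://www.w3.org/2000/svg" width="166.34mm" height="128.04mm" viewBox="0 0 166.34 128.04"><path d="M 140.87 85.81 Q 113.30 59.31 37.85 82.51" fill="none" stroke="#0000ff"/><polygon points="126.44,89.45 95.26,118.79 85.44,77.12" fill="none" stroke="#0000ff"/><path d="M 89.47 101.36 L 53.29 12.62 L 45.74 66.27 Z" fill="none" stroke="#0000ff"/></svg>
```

; Generated by LaserGRBL
G21
G90
G00 X140.87 Y42.23
M4 S837
G01 X117.17 Y54.37 F1327
G01 X82.83 Y55.47 F1327
G01 X37.85 Y45.53 F1327
M5
G00 X126.44 Y38.59
M4 S837
G01 X95.26 Y9.25 F1327
G01 X85.44 Y50.92 F1327
G01 X126.44 Y38.59 F1327
M5
G00 X89.47 Y26.68
M4 S837
G01 X53.29 Y115.42 F1327
G01 X45.74 Y61.77 F1327
G01 X89.47 Y26.68 F1327
M5
G00 X0.00 Y0.00

1 u = 1 mm; y_m = 128.04 − y.

[1] `<path>` quadratic bezier, #0000ff→cut S837 F1327: (140.87,42.23) → (117.17,54.37) → (82.83,55.47) → (37.85,45.53)

[2] `<polygon>` regular polygon, #0000ff→cut S837 F1327: (126.44,38.59) → (95.26,9.25) → (85.44,50.92) → (126.44,38.59) (closed)

[3] `<path>` closed polygon, #0000ff→cut S837 F1327: (89.47,26.68) → (53.29,115.42) → (45.74,61.77) → (89.47,26.68) (closed)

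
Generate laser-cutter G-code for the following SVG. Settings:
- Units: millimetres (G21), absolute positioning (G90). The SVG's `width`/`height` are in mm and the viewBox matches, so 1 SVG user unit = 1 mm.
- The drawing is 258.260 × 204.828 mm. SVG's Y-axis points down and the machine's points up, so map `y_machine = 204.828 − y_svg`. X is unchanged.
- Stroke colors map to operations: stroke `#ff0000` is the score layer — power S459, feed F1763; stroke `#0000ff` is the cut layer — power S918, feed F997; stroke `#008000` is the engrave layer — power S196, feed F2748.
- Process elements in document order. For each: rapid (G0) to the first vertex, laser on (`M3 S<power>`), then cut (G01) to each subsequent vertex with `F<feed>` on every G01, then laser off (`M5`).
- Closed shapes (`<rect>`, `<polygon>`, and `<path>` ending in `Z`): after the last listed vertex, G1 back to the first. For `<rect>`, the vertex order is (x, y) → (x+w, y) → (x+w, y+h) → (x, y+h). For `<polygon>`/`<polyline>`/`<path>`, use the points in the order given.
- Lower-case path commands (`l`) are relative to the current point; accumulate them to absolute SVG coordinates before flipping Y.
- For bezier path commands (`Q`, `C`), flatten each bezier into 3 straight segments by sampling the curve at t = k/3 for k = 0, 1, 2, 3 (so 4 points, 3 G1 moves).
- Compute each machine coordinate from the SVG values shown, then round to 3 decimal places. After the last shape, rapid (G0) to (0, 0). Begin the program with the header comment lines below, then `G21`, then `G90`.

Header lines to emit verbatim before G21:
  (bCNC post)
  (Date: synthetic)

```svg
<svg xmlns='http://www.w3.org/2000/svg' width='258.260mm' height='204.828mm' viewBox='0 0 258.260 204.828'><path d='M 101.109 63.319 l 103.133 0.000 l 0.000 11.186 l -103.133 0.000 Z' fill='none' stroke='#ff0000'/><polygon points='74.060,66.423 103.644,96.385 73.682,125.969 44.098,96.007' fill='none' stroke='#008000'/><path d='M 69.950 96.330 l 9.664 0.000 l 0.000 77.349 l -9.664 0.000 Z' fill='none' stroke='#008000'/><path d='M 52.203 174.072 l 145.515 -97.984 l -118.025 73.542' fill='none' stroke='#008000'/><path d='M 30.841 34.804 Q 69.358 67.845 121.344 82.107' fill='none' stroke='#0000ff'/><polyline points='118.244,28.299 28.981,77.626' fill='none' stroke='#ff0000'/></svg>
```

(bCNC post)
(Date: synthetic)
G21
G90
G0 X101.109 Y141.509
M3 S459
G01 X204.242 Y141.509 F1763
G01 X204.242 Y130.323 F1763
G01 X101.109 Y130.323 F1763
G01 X101.109 Y141.509 F1763
M5
G0 X74.060 Y138.405
M3 S196
G01 X103.644 Y108.443 F2748
G01 X73.682 Y78.859 F2748
G01 X44.098 Y108.821 F2748
G01 X74.060 Y138.405 F2748
M5
G0 X69.950 Y108.498
M3 S196
G01 X79.614 Y108.498 F2748
G01 X79.614 Y31.149 F2748
G01 X69.950 Y31.149 F2748
G01 X69.950 Y108.498 F2748
M5
G0 X52.203 Y30.756
M3 S196
G01 X197.718 Y128.740 F2748
G01 X79.693 Y55.198 F2748
M5
G0 X30.841 Y170.024
M3 S918
G01 X58.016 Y150.083 F997
G01 X88.183 Y134.316 F997
G01 X121.344 Y122.721 F997
M5
G0 X118.244 Y176.529
M3 S459
G01 X28.981 Y127.202 F1763
M5
G0 X0.000 Y0.000

Since the viewBox matches the mm dimensions, user units are millimetres directly. The only transform is the Y-flip y_m = 204.828 − y_svg.

Shape 1 is a rectangle drawn with `<path>`. Its stroke #ff0000 means score at S459, F1763. After flipping Y the toolpath is (101.109,141.509) → (204.242,141.509) → (204.242,130.323) → (101.109,130.323) → (101.109,141.509), returning to the start.

Shape 2 is a regular polygon drawn with `<polygon>`. Its stroke #008000 means engrave at S196, F2748. After flipping Y the toolpath is (74.060,138.405) → (103.644,108.443) → (73.682,78.859) → (44.098,108.821) → (74.060,138.405), returning to the start.

Shape 3 is a rectangle drawn with `<path>`. Its stroke #008000 means engrave at S196, F2748. After flipping Y the toolpath is (69.950,108.498) → (79.614,108.498) → (79.614,31.149) → (69.950,31.149) → (69.950,108.498), returning to the start.

Shape 4 is a open polyline drawn with `<path>`. Its stroke #008000 means engrave at S196, F2748. After flipping Y the toolpath is (52.203,30.756) → (197.718,128.740) → (79.693,55.198).

Shape 5 is a quadratic bezier drawn with `<path>`. Its stroke #0000ff means cut at S918, F997. After flipping Y the toolpath is (30.841,170.024) → (58.016,150.083) → (88.183,134.316) → (121.344,122.721).

Shape 6 is a line segment drawn with `<polyline>`. Its stroke #ff0000 means score at S459, F1763. After flipping Y the toolpath is (118.244,176.529) → (28.981,127.202).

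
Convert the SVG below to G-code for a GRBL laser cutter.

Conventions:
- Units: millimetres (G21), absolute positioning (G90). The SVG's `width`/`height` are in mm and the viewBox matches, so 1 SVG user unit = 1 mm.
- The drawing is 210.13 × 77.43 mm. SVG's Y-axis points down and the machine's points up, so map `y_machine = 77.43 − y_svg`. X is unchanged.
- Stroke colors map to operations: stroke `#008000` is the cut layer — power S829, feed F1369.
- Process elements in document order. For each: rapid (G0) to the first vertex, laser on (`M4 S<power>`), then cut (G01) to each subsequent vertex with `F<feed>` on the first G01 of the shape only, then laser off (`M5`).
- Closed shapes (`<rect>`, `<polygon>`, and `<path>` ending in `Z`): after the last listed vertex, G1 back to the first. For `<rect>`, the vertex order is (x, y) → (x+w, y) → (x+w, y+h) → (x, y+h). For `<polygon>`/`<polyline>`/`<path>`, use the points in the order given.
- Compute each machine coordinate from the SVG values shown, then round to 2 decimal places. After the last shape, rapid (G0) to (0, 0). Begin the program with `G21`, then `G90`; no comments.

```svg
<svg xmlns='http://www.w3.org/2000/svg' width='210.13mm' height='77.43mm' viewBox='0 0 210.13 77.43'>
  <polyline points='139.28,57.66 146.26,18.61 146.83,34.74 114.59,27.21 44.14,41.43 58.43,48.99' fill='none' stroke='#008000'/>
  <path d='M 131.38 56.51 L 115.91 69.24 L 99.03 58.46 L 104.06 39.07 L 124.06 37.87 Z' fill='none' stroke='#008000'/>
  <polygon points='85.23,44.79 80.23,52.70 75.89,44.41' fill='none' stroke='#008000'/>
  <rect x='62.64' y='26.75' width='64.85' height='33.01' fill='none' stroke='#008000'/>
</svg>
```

G21
G90
G0 X139.28 Y19.77
M4 S829
G01 X146.26 Y58.82 F1369
G01 X146.83 Y42.69
G01 X114.59 Y50.22
G01 X44.14 Y36.00
G01 X58.43 Y28.44
M5
G0 X131.38 Y20.92
M4 S829
G01 X115.91 Y8.19 F1369
G01 X99.03 Y18.97
G01 X104.06 Y38.36
G01 X124.06 Y39.56
G01 X131.38 Y20.92
M5
G0 X85.23 Y32.64
M4 S829
G01 X80.23 Y24.73 F1369
G01 X75.89 Y33.02
G01 X85.23 Y32.64
M5
G0 X62.64 Y50.68
M4 S829
G01 X127.49 Y50.68 F1369
G01 X127.49 Y17.67
G01 X62.64 Y17.67
G01 X62.64 Y50.68
M5
G0 X0.00 Y0.00

Since the viewBox matches the mm dimensions, user units are millimetres directly. The only transform is the Y-flip y_m = 77.43 − y_svg.

Shape 1 is a open polyline drawn with `<polyline>`. Its stroke #008000 means cut at S829, F1369. After flipping Y the toolpath is (139.28,19.77) → (146.26,58.82) → (146.83,42.69) → (114.59,50.22) → (44.14,36.00) → (58.43,28.44).

Shape 2 is a regular polygon drawn with `<path>`. Its stroke #008000 means cut at S829, F1369. After flipping Y the toolpath is (131.38,20.92) → (115.91,8.19) → (99.03,18.97) → (104.06,38.36) → (124.06,39.56) → (131.38,20.92), returning to the start.

Shape 3 is a regular polygon drawn with `<polygon>`. Its stroke #008000 means cut at S829, F1369. After flipping Y the toolpath is (85.23,32.64) → (80.23,24.73) → (75.89,33.02) → (85.23,32.64), returning to the start.

Shape 4 is a rectangle drawn with `<rect>`. Its stroke #008000 means cut at S829, F1369. After flipping Y the toolpath is (62.64,50.68) → (127.49,50.68) → (127.49,17.67) → (62.64,17.67) → (62.64,50.68), returning to the start.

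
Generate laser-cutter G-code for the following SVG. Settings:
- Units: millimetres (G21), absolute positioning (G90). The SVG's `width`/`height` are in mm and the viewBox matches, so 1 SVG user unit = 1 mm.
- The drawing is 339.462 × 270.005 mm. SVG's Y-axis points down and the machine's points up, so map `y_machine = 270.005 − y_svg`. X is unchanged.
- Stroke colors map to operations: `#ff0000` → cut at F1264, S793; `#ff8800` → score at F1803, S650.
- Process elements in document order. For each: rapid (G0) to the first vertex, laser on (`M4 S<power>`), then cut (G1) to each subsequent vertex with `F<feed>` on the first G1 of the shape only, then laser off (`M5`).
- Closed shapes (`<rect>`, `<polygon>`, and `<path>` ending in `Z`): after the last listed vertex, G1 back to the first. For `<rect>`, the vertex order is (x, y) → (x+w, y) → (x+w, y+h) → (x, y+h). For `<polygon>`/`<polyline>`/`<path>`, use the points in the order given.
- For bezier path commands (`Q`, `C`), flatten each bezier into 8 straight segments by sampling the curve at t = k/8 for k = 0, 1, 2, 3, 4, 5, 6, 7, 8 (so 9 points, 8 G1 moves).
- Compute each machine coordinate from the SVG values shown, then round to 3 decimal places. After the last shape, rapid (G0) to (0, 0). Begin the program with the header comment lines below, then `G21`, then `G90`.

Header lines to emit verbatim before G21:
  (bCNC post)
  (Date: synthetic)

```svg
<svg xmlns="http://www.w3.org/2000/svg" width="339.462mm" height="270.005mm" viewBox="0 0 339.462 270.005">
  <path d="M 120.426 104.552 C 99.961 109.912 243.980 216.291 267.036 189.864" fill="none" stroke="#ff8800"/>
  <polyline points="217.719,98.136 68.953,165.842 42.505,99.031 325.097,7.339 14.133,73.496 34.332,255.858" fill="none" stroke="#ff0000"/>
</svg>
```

(bCNC post)
(Date: synthetic)
G21
G90
G0 X120.426 Y165.453
M4 S650
G1 X119.904 Y159.164 F1803
G1 X131.458 Y146.145
G1 X151.742 Y129.136
G1 X177.411 Y110.877
G1 X205.120 Y94.108
G1 X231.524 Y81.568
G1 X253.277 Y75.999
G1 X267.036 Y80.141
M5
G0 X217.719 Y171.869
M4 S793
G1 X68.953 Y104.163 F1264
G1 X42.505 Y170.974
G1 X325.097 Y262.666
G1 X14.133 Y196.509
G1 X34.332 Y14.147
M5
G0 X0.000 Y0.000

1 u = 1 mm; y_m = 270.005 − y.

[1] `<path>` cubic bezier, #ff8800→score S650 F1803: (120.426,165.453) → (119.904,159.164) → (131.458,146.145) → (151.742,129.136) → (177.411,110.877) → (205.120,94.108) → (231.524,81.568) → (253.277,75.999) → (267.036,80.141)

[2] `<polyline>` open polyline, #ff0000→cut S793 F1264: (217.719,171.869) → (68.953,104.163) → (42.505,170.974) → (325.097,262.666) → (14.133,196.509) → (34.332,14.147)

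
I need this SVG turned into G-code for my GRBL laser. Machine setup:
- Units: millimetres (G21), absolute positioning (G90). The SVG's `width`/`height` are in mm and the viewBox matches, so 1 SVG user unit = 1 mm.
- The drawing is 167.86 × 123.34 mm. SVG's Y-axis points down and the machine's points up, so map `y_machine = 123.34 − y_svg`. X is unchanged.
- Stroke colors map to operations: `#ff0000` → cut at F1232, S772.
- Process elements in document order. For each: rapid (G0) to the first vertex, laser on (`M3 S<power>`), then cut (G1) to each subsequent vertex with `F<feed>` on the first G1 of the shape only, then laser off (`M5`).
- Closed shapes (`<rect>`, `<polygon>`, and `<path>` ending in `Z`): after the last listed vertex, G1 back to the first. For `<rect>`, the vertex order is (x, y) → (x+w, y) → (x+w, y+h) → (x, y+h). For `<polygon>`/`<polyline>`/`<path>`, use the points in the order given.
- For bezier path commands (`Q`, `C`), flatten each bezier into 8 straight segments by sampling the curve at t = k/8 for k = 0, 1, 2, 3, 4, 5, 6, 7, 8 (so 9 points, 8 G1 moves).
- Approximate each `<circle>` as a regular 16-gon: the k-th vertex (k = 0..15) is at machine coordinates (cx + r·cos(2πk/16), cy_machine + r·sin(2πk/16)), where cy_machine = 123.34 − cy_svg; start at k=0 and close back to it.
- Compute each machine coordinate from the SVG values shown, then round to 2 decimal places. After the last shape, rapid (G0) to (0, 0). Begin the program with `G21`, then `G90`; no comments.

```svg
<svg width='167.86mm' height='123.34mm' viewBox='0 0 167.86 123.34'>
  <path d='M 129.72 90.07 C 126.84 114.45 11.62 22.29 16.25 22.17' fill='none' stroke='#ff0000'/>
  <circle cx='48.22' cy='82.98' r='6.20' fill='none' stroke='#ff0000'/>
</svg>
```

Since the viewBox matches the mm dimensions, user units are millimetres directly. The only transform is the Y-flip y_m = 123.34 − y_svg.

Shape 1 is a cubic bezier drawn with `<path>`. Its stroke #ff0000 means cut at S772, F1232. After flipping Y the toolpath is (129.72,33.27) → (123.83,29.18) → (110.12,33.58) → (91.33,44.01) → (70.17,58.03) → (49.36,73.20) → (31.62,87.08) → (19.68,97.22) → (16.25,101.17).

Shape 2 is a circle drawn with `<circle>`. Its stroke #ff0000 means cut at S772, F1232. After flipping Y the toolpath is (54.42,40.36) → (53.95,42.73) → (52.60,44.74) → (50.59,46.09) → (48.22,46.56) → (45.85,46.09) → (43.84,44.74) → (42.49,42.73) → (42.02,40.36) → (42.49,37.99) → (43.84,35.98) → (45.85,34.63) → (48.22,34.16) → (50.59,34.63) → (52.60,35.98) → (53.95,37.99) → (54.42,40.36), returning to the start.

G21
G90
G0 X129.72 Y33.27
M3 S772
G1 X123.83 Y29.18 F1232
G1 X110.12 Y33.58
G1 X91.33 Y44.01
G1 X70.17 Y58.03
G1 X49.36 Y73.20
G1 X31.62 Y87.08
G1 X19.68 Y97.22
G1 X16.25 Y101.17
M5
G0 X54.42 Y40.36
M3 S772
G1 X53.95 Y42.73 F1232
G1 X52.60 Y44.74
G1 X50.59 Y46.09
G1 X48.22 Y46.56
G1 X45.85 Y46.09
G1 X43.84 Y44.74
G1 X42.49 Y42.73
G1 X42.02 Y40.36
G1 X42.49 Y37.99
G1 X43.84 Y35.98
G1 X45.85 Y34.63
G1 X48.22 Y34.16
G1 X50.59 Y34.63
G1 X52.60 Y35.98
G1 X53.95 Y37.99
G1 X54.42 Y40.36
M5
G0 X0.00 Y0.00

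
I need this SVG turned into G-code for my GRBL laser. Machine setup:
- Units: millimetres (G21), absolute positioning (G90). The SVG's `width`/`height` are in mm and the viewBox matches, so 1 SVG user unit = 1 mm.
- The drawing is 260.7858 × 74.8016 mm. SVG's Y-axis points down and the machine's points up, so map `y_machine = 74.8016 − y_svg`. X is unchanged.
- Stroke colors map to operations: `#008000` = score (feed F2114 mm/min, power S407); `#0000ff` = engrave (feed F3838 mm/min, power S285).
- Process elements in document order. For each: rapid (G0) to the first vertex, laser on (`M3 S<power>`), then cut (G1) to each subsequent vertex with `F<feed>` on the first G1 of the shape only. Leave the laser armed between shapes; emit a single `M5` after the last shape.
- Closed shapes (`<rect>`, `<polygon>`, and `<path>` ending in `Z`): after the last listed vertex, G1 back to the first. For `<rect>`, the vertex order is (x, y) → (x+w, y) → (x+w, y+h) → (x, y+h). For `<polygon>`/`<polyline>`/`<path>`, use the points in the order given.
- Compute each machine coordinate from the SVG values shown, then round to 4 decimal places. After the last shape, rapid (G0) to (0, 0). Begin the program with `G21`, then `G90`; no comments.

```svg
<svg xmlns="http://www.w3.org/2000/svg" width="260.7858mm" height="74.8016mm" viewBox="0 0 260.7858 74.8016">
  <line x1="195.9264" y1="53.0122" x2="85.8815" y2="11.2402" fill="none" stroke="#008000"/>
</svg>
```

1 u = 1 mm; y_m = 74.8016 − y.

[1] `<line>` line segment, #008000→score S407 F2114: (195.9264,21.7894) → (85.8815,63.5614)

G21
G90
G0 X195.9264 Y21.7894
M3 S407
G1 X85.8815 Y63.5614 F2114
M5
G0 X0.0000 Y0.0000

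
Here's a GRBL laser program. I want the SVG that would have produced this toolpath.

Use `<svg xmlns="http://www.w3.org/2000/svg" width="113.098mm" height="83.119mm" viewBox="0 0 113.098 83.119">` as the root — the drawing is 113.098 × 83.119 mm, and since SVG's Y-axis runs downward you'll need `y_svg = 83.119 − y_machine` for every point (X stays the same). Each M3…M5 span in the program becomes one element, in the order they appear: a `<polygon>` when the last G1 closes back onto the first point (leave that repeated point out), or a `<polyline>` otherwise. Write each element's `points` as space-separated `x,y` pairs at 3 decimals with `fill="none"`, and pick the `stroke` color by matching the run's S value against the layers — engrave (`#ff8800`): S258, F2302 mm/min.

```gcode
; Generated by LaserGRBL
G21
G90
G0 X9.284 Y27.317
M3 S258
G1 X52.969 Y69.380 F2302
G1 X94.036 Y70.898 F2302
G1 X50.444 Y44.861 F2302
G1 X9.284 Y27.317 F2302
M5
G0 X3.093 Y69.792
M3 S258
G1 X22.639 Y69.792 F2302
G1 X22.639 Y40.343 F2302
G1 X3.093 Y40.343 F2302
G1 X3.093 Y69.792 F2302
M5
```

y_svg = 83.119 − y_m. Every run uses S258, so all elements get stroke `#ff8800` (engrave).

[1] closed run; points: 9.284,55.802 52.969,13.739 94.036,12.221 50.444,38.258

[2] closed run; points: 3.093,13.327 22.639,13.327 22.639,42.776 3.093,42.776

<svg xmlns="http://www.w3.org/2000/svg" width="113.098mm" height="83.119mm" viewBox="0 0 113.098 83.119">
  <polygon points="9.284,55.802 52.969,13.739 94.036,12.221 50.444,38.258" fill="none" stroke="#ff8800"/>
  <polygon points="3.093,13.327 22.639,13.327 22.639,42.776 3.093,42.776" fill="none" stroke="#ff8800"/>
</svg>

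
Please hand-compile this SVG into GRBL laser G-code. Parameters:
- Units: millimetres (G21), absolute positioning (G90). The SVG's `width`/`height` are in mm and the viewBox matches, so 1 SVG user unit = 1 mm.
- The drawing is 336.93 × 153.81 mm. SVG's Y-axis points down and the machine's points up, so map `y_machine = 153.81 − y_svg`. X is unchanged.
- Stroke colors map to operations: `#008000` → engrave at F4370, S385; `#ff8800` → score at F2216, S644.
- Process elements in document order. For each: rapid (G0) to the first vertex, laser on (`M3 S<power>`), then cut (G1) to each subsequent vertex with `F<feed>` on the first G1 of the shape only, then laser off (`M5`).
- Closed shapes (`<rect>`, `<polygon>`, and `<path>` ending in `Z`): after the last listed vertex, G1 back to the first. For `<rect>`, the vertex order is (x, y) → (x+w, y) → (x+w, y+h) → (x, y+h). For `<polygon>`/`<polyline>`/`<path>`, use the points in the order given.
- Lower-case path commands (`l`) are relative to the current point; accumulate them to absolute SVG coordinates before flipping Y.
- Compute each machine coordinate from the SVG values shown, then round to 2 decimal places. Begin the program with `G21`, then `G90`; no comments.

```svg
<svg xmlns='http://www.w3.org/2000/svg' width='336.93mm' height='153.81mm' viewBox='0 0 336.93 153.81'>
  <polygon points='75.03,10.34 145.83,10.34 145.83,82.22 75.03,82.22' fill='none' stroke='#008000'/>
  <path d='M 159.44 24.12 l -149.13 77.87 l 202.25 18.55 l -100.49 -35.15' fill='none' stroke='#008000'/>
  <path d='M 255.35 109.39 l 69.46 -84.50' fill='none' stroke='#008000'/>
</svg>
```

Since the viewBox matches the mm dimensions, user units are millimetres directly. The only transform is the Y-flip y_m = 153.81 − y_svg.

Shape 1 is a rectangle drawn with `<polygon>`. Its stroke #008000 means engrave at S385, F4370. After flipping Y the toolpath is (75.03,143.47) → (145.83,143.47) → (145.83,71.59) → (75.03,71.59) → (75.03,143.47), returning to the start.

Shape 2 is a open polyline drawn with `<path>`. Its stroke #008000 means engrave at S385, F4370. After flipping Y the toolpath is (159.44,129.69) → (10.31,51.82) → (212.56,33.27) → (112.07,68.42).

Shape 3 is a line segment drawn with `<path>`. Its stroke #008000 means engrave at S385, F4370. After flipping Y the toolpath is (255.35,44.42) → (324.81,128.92).

G21
G90
G0 X75.03 Y143.47
M3 S385
G1 X145.83 Y143.47 F4370
G1 X145.83 Y71.59
G1 X75.03 Y71.59
G1 X75.03 Y143.47
M5
G0 X159.44 Y129.69
M3 S385
G1 X10.31 Y51.82 F4370
G1 X212.56 Y33.27
G1 X112.07 Y68.42
M5
G0 X255.35 Y44.42
M3 S385
G1 X324.81 Y128.92 F4370
M5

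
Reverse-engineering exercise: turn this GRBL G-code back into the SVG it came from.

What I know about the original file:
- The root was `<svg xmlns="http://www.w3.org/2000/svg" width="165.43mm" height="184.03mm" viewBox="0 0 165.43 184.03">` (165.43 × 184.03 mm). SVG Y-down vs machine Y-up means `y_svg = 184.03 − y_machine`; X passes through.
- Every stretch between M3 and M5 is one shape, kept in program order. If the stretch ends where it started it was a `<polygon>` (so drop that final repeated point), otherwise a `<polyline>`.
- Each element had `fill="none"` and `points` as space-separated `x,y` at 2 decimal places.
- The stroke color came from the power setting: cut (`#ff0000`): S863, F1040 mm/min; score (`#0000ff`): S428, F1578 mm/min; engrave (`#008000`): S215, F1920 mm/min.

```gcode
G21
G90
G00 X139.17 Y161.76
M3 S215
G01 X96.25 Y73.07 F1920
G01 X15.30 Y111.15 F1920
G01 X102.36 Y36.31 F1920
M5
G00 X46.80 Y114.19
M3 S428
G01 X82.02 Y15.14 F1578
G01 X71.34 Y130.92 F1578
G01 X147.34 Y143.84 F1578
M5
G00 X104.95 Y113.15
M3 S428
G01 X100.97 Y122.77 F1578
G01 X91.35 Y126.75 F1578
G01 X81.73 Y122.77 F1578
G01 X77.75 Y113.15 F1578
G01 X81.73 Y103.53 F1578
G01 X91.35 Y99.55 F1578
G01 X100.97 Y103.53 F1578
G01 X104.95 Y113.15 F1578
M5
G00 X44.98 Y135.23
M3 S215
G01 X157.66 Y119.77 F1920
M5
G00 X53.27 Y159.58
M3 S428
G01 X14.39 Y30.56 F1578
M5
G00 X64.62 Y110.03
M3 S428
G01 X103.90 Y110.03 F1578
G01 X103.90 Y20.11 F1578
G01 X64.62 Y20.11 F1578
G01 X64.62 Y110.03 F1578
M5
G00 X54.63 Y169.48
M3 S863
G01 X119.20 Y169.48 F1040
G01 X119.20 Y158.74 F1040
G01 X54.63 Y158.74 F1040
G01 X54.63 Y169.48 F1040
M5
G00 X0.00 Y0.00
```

<svg xmlns="http://www.w3.org/2000/svg" width="165.43mm" height="184.03mm" viewBox="0 0 165.43 184.03">
  <polyline points="139.17,22.27 96.25,110.96 15.30,72.88 102.36,147.72" fill="none" stroke="#008000"/>
  <polyline points="46.80,69.84 82.02,168.89 71.34,53.11 147.34,40.19" fill="none" stroke="#0000ff"/>
  <polygon points="104.95,70.88 100.97,61.26 91.35,57.28 81.73,61.26 77.75,70.88 81.73,80.50 91.35,84.48 100.97,80.50" fill="none" stroke="#0000ff"/>
  <polyline points="44.98,48.80 157.66,64.26" fill="none" stroke="#008000"/>
  <polyline points="53.27,24.45 14.39,153.47" fill="none" stroke="#0000ff"/>
  <polygon points="64.62,74.00 103.90,74.00 103.90,163.92 64.62,163.92" fill="none" stroke="#0000ff"/>
  <polygon points="54.63,14.55 119.20,14.55 119.20,25.29 54.63,25.29" fill="none" stroke="#ff0000"/>
</svg>

Machine Y-up, SVG Y-down with viewBox height 184.03, so y_svg = 184.03 − y_machine; X carries over.

Run 1: power S215 maps to stroke `#008000` (engrave). The run is open, so emit a `<polyline>` with points (Y-flipped): 139.17,22.27 96.25,110.96 15.30,72.88 102.36,147.72.

Run 2: S428 ⇒ score layer `#0000ff`. The run is open, so emit a `<polyline>` with points (Y-flipped): 46.80,69.84 82.02,168.89 71.34,53.11 147.34,40.19.

Run 3: power S428 maps to stroke `#0000ff` (score). The run returns to its start, so emit a `<polygon>` with points (Y-flipped): 104.95,70.88 100.97,61.26 91.35,57.28 81.73,61.26 77.75,70.88 81.73,80.50 91.35,84.48 100.97,80.50.

Run 4: S215 ⇒ engrave layer `#008000`. The run is open, so emit a `<polyline>` with points (Y-flipped): 44.98,48.80 157.66,64.26.

Run 5: the run's S428 means `#0000ff` (score). The run is open, so emit a `<polyline>` with points (Y-flipped): 53.27,24.45 14.39,153.47.

Run 6: the run's S428 means `#0000ff` (score). The run returns to its start, so emit a `<polygon>` with points (Y-flipped): 64.62,74.00 103.90,74.00 103.90,163.92 64.62,163.92.

Run 7: the run's S863 means `#ff0000` (cut). The run returns to its start, so emit a `<polygon>` with points (Y-flipped): 54.63,14.55 119.20,14.55 119.20,25.29 54.63,25.29.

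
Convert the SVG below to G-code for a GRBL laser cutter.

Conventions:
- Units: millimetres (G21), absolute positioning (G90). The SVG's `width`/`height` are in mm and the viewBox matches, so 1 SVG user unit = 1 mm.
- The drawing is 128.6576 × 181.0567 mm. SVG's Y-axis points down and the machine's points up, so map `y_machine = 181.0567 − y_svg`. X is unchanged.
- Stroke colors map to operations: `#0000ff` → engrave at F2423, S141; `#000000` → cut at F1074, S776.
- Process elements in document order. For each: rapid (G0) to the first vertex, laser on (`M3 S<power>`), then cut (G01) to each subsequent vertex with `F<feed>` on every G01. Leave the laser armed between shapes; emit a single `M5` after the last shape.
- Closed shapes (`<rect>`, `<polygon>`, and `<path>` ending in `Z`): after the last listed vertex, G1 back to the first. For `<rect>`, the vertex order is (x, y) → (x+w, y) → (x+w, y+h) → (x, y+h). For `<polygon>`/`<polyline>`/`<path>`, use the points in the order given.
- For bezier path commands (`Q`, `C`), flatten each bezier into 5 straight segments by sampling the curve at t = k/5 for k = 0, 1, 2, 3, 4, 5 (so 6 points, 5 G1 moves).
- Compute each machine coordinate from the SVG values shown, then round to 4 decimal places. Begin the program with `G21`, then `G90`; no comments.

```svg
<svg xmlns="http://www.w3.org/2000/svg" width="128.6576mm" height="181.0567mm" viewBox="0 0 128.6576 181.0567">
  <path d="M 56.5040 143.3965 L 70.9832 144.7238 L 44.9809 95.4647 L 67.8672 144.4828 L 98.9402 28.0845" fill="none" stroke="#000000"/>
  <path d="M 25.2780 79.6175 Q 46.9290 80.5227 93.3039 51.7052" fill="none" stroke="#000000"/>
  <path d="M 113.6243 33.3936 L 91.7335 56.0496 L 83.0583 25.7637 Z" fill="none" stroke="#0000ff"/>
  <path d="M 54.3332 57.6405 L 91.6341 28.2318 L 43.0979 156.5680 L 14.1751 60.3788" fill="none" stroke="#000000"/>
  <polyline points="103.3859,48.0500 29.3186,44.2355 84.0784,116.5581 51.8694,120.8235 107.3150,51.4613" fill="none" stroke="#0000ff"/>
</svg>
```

1 u = 1 mm; y_m = 181.0567 − y.

[1] `<path>` open polyline, #000000→cut S776 F1074: (56.5040,37.6602) → (70.9832,36.3329) → (44.9809,85.5920) → (67.8672,36.5739) → (98.9402,152.9722)

[2] `<path>` quadratic bezier, #000000→cut S776 F1074: (25.2780,101.4392) → (34.9274,102.2660) → (46.5546,105.4707) → (60.1598,111.0531) → (75.7429,119.0134) → (93.3039,129.3515)

[3] `<path>` regular polygon, #0000ff→engrave S141 F2423: (113.6243,147.6631) → (91.7335,125.0071) → (83.0583,155.2930) → (113.6243,147.6631) (closed)

[4] `<path>` open polyline, #000000→cut S776 F1074: (54.3332,123.4162) → (91.6341,152.8249) → (43.0979,24.4887) → (14.1751,120.6779)

[5] `<polyline>` open polyline, #0000ff→engrave S141 F2423: (103.3859,133.0067) → (29.3186,136.8212) → (84.0784,64.4986) → (51.8694,60.2332) → (107.3150,129.5954)

G21
G90
G0 X56.5040 Y37.6602
M3 S776
G01 X70.9832 Y36.3329 F1074
G01 X44.9809 Y85.5920 F1074
G01 X67.8672 Y36.5739 F1074
G01 X98.9402 Y152.9722 F1074
G0 X25.2780 Y101.4392
M3 S776
G01 X34.9274 Y102.2660 F1074
G01 X46.5546 Y105.4707 F1074
G01 X60.1598 Y111.0531 F1074
G01 X75.7429 Y119.0134 F1074
G01 X93.3039 Y129.3515 F1074
G0 X113.6243 Y147.6631
M3 S141
G01 X91.7335 Y125.0071 F2423
G01 X83.0583 Y155.2930 F2423
G01 X113.6243 Y147.6631 F2423
G0 X54.3332 Y123.4162
M3 S776
G01 X91.6341 Y152.8249 F1074
G01 X43.0979 Y24.4887 F1074
G01 X14.1751 Y120.6779 F1074
G0 X103.3859 Y133.0067
M3 S141
G01 X29.3186 Y136.8212 F2423
G01 X84.0784 Y64.4986 F2423
G01 X51.8694 Y60.2332 F2423
G01 X107.3150 Y129.5954 F2423
M5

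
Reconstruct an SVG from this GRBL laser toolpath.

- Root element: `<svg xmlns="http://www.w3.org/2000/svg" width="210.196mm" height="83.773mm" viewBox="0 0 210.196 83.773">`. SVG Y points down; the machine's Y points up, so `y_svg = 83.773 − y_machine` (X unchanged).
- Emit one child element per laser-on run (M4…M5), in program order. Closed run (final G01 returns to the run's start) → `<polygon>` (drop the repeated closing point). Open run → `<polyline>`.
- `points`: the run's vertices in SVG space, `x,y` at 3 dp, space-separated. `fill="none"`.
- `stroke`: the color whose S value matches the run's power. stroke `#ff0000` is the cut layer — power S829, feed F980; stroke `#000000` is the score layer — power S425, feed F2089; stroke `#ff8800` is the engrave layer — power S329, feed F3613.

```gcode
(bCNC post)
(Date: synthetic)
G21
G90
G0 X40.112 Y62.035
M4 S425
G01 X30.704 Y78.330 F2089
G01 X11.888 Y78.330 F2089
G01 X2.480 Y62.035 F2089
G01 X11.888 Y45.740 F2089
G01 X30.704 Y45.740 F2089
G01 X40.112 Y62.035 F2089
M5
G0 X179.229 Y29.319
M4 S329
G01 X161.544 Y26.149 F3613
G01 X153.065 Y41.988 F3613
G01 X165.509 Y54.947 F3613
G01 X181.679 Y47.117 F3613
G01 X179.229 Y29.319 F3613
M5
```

<svg xmlns="http://www.w3.org/2000/svg" width="210.196mm" height="83.773mm" viewBox="0 0 210.196 83.773">
  <polygon points="40.112,21.738 30.704,5.443 11.888,5.443 2.480,21.738 11.888,38.033 30.704,38.033" fill="none" stroke="#000000"/>
  <polygon points="179.229,54.454 161.544,57.624 153.065,41.785 165.509,28.826 181.679,36.656" fill="none" stroke="#ff8800"/>
</svg>

y_svg = 83.773 − y_m.

[1] S425→`#000000` (score); closed run; points: 40.112,21.738 30.704,5.443 11.888,5.443 2.480,21.738 11.888,38.033 30.704,38.033

[2] S329→`#ff8800` (engrave); closed run; points: 179.229,54.454 161.544,57.624 153.065,41.785 165.509,28.826 181.679,36.656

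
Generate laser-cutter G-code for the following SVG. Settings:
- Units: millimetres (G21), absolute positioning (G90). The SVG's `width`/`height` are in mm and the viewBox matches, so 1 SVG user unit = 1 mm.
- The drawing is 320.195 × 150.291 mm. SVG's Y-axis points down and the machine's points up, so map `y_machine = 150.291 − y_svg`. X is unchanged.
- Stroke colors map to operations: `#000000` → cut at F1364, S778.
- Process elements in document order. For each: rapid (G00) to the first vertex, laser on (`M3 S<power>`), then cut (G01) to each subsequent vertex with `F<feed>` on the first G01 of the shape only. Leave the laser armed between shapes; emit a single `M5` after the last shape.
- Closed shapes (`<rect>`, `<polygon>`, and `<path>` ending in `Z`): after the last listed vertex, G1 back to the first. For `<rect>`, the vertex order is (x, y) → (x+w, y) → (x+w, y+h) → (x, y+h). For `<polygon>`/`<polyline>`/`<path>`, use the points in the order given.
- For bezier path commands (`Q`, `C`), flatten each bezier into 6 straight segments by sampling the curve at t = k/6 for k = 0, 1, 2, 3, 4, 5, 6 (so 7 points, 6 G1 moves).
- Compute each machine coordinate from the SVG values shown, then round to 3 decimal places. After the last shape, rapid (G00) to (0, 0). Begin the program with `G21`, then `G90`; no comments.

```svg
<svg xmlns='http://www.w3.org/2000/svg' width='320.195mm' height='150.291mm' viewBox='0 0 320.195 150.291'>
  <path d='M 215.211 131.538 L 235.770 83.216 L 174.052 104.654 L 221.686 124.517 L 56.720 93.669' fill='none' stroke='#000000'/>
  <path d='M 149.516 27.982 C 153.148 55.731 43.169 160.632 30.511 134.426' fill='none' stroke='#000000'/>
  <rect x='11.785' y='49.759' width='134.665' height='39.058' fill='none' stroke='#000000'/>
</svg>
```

Since the viewBox matches the mm dimensions, user units are millimetres directly. The only transform is the Y-flip y_m = 150.291 − y_svg.

Shape 1 is a open polyline drawn with `<path>`. Its stroke #000000 means cut at S778, F1364. After flipping Y the toolpath is (215.211,18.753) → (235.770,67.075) → (174.052,45.637) → (221.686,25.774) → (56.720,56.622).

Shape 2 is a cubic bezier drawn with `<path>`. Its stroke #000000 means cut at S778, F1364. After flipping Y the toolpath is (149.516,122.309) → (142.841,102.969) → (123.090,76.556) → (96.122,48.854) → (67.797,25.648) → (43.974,12.723) → (30.511,15.865).

Shape 3 is a rectangle drawn with `<rect>`. Its stroke #000000 means cut at S778, F1364. After flipping Y the toolpath is (11.785,100.532) → (146.450,100.532) → (146.450,61.474) → (11.785,61.474) → (11.785,100.532), returning to the start.

G21
G90
G00 X215.211 Y18.753
M3 S778
G01 X235.770 Y67.075 F1364
G01 X174.052 Y45.637
G01 X221.686 Y25.774
G01 X56.720 Y56.622
G00 X149.516 Y122.309
M3 S778
G01 X142.841 Y102.969 F1364
G01 X123.090 Y76.556
G01 X96.122 Y48.854
G01 X67.797 Y25.648
G01 X43.974 Y12.723
G01 X30.511 Y15.865
G00 X11.785 Y100.532
M3 S778
G01 X146.450 Y100.532 F1364
G01 X146.450 Y61.474
G01 X11.785 Y61.474
G01 X11.785 Y100.532
M5
G00 X0.000 Y0.000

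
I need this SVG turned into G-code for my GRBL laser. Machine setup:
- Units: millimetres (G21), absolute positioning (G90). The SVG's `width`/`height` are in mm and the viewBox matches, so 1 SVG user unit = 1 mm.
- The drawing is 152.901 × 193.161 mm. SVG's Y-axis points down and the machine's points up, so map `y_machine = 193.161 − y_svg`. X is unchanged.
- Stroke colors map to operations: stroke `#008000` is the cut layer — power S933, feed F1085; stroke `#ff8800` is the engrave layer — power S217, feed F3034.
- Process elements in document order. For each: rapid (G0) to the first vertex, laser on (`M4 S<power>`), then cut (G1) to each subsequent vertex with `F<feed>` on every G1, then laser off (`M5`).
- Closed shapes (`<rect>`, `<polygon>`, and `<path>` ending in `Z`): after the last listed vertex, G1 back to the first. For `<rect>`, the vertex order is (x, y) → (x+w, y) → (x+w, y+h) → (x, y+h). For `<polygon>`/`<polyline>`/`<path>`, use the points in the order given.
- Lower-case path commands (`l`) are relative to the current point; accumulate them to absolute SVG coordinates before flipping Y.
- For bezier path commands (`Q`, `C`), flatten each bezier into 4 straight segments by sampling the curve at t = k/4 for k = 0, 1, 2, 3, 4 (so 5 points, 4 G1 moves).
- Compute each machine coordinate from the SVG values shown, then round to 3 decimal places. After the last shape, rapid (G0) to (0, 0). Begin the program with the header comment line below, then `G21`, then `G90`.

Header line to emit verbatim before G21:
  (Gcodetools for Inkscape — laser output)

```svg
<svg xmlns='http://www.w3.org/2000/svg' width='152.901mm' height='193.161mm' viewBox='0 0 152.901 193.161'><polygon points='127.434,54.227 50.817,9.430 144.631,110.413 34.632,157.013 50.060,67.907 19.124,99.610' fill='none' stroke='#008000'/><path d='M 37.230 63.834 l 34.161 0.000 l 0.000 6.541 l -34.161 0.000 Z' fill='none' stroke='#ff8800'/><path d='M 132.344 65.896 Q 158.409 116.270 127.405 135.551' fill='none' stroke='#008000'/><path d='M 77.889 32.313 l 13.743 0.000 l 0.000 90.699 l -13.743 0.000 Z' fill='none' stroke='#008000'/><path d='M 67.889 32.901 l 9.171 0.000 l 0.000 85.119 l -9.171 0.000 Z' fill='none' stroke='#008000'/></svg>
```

(Gcodetools for Inkscape — laser output)
G21
G90
G0 X127.434 Y138.934
M4 S933
G1 X50.817 Y183.731 F1085
G1 X144.631 Y82.748 F1085
G1 X34.632 Y36.148 F1085
G1 X50.060 Y125.254 F1085
G1 X19.124 Y93.551 F1085
G1 X127.434 Y138.934 F1085
M5
G0 X37.230 Y129.327
M4 S217
G1 X71.391 Y129.327 F3034
G1 X71.391 Y122.786 F3034
G1 X37.230 Y122.786 F3034
G1 X37.230 Y129.327 F3034
M5
G0 X132.344 Y127.265
M4 S933
G1 X141.810 Y104.021 F1085
G1 X144.142 Y84.664 F1085
G1 X139.340 Y69.194 F1085
G1 X127.405 Y57.610 F1085
M5
G0 X77.889 Y160.848
M4 S933
G1 X91.632 Y160.848 F1085
G1 X91.632 Y70.149 F1085
G1 X77.889 Y70.149 F1085
G1 X77.889 Y160.848 F1085
M5
G0 X67.889 Y160.260
M4 S933
G1 X77.060 Y160.260 F1085
G1 X77.060 Y75.141 F1085
G1 X67.889 Y75.141 F1085
G1 X67.889 Y160.260 F1085
M5
G0 X0.000 Y0.000

Since the viewBox matches the mm dimensions, user units are millimetres directly. The only transform is the Y-flip y_m = 193.161 − y_svg.

Shape 1 is a closed polygon drawn with `<polygon>`. Its stroke #008000 means cut at S933, F1085. After flipping Y the toolpath is (127.434,138.934) → (50.817,183.731) → (144.631,82.748) → (34.632,36.148) → (50.060,125.254) → (19.124,93.551) → (127.434,138.934), returning to the start.

Shape 2 is a rectangle drawn with `<path>`. Its stroke #ff8800 means engrave at S217, F3034. After flipping Y the toolpath is (37.230,129.327) → (71.391,129.327) → (71.391,122.786) → (37.230,122.786) → (37.230,129.327), returning to the start.

Shape 3 is a quadratic bezier drawn with `<path>`. Its stroke #008000 means cut at S933, F1085. After flipping Y the toolpath is (132.344,127.265) → (141.810,104.021) → (144.142,84.664) → (139.340,69.194) → (127.405,57.610).

Shape 4 is a rectangle drawn with `<path>`. Its stroke #008000 means cut at S933, F1085. After flipping Y the toolpath is (77.889,160.848) → (91.632,160.848) → (91.632,70.149) → (77.889,70.149) → (77.889,160.848), returning to the start.

Shape 5 is a rectangle drawn with `<path>`. Its stroke #008000 means cut at S933, F1085. After flipping Y the toolpath is (67.889,160.260) → (77.060,160.260) → (77.060,75.141) → (67.889,75.141) → (67.889,160.260), returning to the start.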